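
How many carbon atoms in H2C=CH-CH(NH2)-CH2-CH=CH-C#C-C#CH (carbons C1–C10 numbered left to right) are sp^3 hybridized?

2

C1: sp2
C2: sp2
C3: sp3 ✓
C4: sp3 ✓
C5: sp2
C6: sp2
C7: sp
C8: sp
C9: sp
C10: sp
C3, C4 → 2 sp3 carbons.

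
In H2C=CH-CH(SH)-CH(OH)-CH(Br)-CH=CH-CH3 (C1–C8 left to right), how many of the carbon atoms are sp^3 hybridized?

4

C1: sp2
C2: sp2
C3: sp3 ✓
C4: sp3 ✓
C5: sp3 ✓
C6: sp2
C7: sp2
C8: sp3 ✓
C3, C4, C5, C8 → 4 sp3 carbons.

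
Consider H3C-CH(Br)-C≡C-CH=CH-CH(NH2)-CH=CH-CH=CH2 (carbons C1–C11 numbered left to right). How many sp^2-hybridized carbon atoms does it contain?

C1: sp3
C2: sp3
C3: sp
C4: sp
C5: sp2 ✓
C6: sp2 ✓
C7: sp3
C8: sp2 ✓
C9: sp2 ✓
C10: sp2 ✓
C11: sp2 ✓
C5, C6, C8, C9, C10, C11 → 6 sp2 carbons.

6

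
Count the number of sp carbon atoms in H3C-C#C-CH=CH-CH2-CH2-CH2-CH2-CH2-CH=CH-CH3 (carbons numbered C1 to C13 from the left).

C1: sp3
C2: sp ✓
C3: sp ✓
C4: sp2
C5: sp2
C6: sp3
C7: sp3
C8: sp3
C9: sp3
C10: sp3
C11: sp2
C12: sp2
C13: sp3
C2, C3 → 2 sp carbons.

2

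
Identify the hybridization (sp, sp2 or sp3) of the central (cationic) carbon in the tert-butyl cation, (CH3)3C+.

sp²

Three σ bonds and an empty p orbital; no lone pair → steric number 3 → sp2 and planar.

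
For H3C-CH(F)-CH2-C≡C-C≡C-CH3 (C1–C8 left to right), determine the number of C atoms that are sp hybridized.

C1: sp3
C2: sp3
C3: sp3
C4: sp ✓
C5: sp ✓
C6: sp ✓
C7: sp ✓
C8: sp3
C4, C5, C6, C7 → 4 sp carbons.

4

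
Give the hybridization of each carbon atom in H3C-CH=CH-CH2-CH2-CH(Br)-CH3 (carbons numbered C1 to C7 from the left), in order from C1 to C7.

C1 has 4 σ bonds: steric number 4 → sp3.
C2 carries 3 σ bonds, plus one π bond, giving a steric number of 3, so it is sp2.
C3 is sp2: 3 σ bonds, plus one π bond, 3 electron-density regions.
C4 is sp3: 4 σ bonds, 4 electron-density regions.
C5 — 4 σ bonds. Steric number 4, so sp3.
C6: 4 σ bonds — 4 electron domains, sp3.
C7: 4 σ bonds — 4 electron domains, sp3.

C1 sp3, C2 sp2, C3 sp2, C4 sp3, C5 sp3, C6 sp3, C7 sp3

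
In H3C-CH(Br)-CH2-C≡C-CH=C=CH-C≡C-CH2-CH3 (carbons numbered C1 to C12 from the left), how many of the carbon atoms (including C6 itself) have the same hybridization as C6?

2

C6 is sp2 (one π bond).
C1: sp3
C2: sp3
C3: sp3
C4: sp
C5: sp
C6: sp2 ✓
C7: sp
C8: sp2 ✓
C9: sp
C10: sp
C11: sp3
C12: sp3
2 carbons are sp2.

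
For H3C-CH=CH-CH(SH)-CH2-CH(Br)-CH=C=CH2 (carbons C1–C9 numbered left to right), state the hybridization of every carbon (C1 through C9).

C1 has 4 σ bonds: steric number 4 → sp3.
C2 is sp2: 3 σ bonds, plus one π bond, 3 electron-density regions.
C3 (3 σ bonds, plus one π bond) has steric number 3: sp2.
C4 — 4 σ bonds. Steric number 4, so sp3.
C5 carries 4 σ bonds, giving a steric number of 4, so it is sp3.
C6 — 4 σ bonds. Steric number 4, so sp3.
C7 is sp2: 3 σ bonds, plus one π bond, 3 electron-density regions.
C8 has 2 σ bonds, plus two π bonds: steric number 2 → sp.
C9 carries 3 σ bonds, plus one π bond, giving a steric number of 3, so it is sp2.

C1 sp3, C2 sp2, C3 sp2, C4 sp3, C5 sp3, C6 sp3, C7 sp2, C8 sp, C9 sp2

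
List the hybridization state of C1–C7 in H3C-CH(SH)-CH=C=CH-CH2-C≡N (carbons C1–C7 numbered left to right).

C1 sp3, C2 sp3, C3 sp2, C4 sp, C5 sp2, C6 sp3, C7 sp

C1 has 4 σ bonds: steric number 4 → sp3.
C2 (4 σ bonds) has steric number 4: sp3.
C3 is sp2: 3 σ bonds, plus one π bond, 3 electron-density regions.
C4: 2 σ bonds, plus two π bonds — 2 electron domains, sp.
C5: 3 σ bonds, plus one π bond; 3 regions of electron density → sp2.
C6 carries 4 σ bonds, giving a steric number of 4, so it is sp3.
C7 — 2 σ bonds, plus two π bonds. Steric number 2, so sp.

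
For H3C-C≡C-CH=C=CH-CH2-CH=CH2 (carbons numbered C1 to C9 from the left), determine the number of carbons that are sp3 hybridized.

C1: sp3 ✓
C2: sp
C3: sp
C4: sp2
C5: sp
C6: sp2
C7: sp3 ✓
C8: sp2
C9: sp2
C1, C7 → 2 sp3 carbons.

2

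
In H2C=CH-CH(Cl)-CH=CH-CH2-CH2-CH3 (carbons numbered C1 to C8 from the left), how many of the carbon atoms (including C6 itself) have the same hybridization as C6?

C6 is sp3 (only σ bonds).
C1: sp2
C2: sp2
C3: sp3 ✓
C4: sp2
C5: sp2
C6: sp3 ✓
C7: sp3 ✓
C8: sp3 ✓
4 carbons are sp3.

4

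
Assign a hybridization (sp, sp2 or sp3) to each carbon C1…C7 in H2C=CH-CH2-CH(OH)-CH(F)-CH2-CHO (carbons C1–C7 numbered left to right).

C1 has 3 σ bonds, plus one π bond: steric number 3 → sp2.
C2: 3 σ bonds, plus one π bond; 3 regions of electron density → sp2.
C3: 4 σ bonds — 4 electron domains, sp3.
C4 (4 σ bonds) has steric number 4: sp3.
C5 is sp3: 4 σ bonds, 4 electron-density regions.
C6 carries 4 σ bonds, giving a steric number of 4, so it is sp3.
C7 has 3 σ bonds, plus one π bond: steric number 3 → sp2.

C1 sp2, C2 sp2, C3 sp3, C4 sp3, C5 sp3, C6 sp3, C7 sp2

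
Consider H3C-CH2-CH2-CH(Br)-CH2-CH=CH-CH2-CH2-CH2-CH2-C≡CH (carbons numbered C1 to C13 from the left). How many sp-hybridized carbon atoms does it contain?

C1: sp3
C2: sp3
C3: sp3
C4: sp3
C5: sp3
C6: sp2
C7: sp2
C8: sp3
C9: sp3
C10: sp3
C11: sp3
C12: sp ✓
C13: sp ✓
C12, C13 → 2 sp carbons.

2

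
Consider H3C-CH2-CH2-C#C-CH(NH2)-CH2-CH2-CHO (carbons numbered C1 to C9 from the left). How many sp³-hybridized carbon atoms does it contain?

6

C1: sp3 ✓
C2: sp3 ✓
C3: sp3 ✓
C4: sp
C5: sp
C6: sp3 ✓
C7: sp3 ✓
C8: sp3 ✓
C9: sp2
C1, C2, C3, C6, C7, C8 → 6 sp3 carbons.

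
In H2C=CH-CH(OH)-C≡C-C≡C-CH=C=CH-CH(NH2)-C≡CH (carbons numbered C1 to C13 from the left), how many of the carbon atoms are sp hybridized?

7

C1: sp2
C2: sp2
C3: sp3
C4: sp ✓
C5: sp ✓
C6: sp ✓
C7: sp ✓
C8: sp2
C9: sp ✓
C10: sp2
C11: sp3
C12: sp ✓
C13: sp ✓
C4, C5, C6, C7, C9, C12, C13 → 7 sp carbons.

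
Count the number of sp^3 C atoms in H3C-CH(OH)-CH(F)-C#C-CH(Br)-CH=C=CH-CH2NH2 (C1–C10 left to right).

5

C1: sp3 ✓
C2: sp3 ✓
C3: sp3 ✓
C4: sp
C5: sp
C6: sp3 ✓
C7: sp2
C8: sp
C9: sp2
C10: sp3 ✓
C1, C2, C3, C6, C10 → 5 sp3 carbons.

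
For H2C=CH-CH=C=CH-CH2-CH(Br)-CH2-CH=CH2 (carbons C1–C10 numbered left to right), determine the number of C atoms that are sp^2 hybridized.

6

C1: sp2 ✓
C2: sp2 ✓
C3: sp2 ✓
C4: sp
C5: sp2 ✓
C6: sp3
C7: sp3
C8: sp3
C9: sp2 ✓
C10: sp2 ✓
C1, C2, C3, C5, C9, C10 → 6 sp2 carbons.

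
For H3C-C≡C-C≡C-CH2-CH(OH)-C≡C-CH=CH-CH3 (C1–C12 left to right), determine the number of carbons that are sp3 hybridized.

4

C1: sp3 ✓
C2: sp
C3: sp
C4: sp
C5: sp
C6: sp3 ✓
C7: sp3 ✓
C8: sp
C9: sp
C10: sp2
C11: sp2
C12: sp3 ✓
C1, C6, C7, C12 → 4 sp3 carbons.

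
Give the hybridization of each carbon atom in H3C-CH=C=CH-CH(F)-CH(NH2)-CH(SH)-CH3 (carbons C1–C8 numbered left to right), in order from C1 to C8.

C1 sp3, C2 sp2, C3 sp, C4 sp2, C5 sp3, C6 sp3, C7 sp3, C8 sp3

C1 — 4 σ bonds. Steric number 4, so sp3.
C2 is sp2: 3 σ bonds, plus one π bond, 3 electron-density regions.
C3: 2 σ bonds, plus two π bonds — 2 electron domains, sp.
C4 — 3 σ bonds, plus one π bond. Steric number 3, so sp2.
C5: 4 σ bonds — 4 electron domains, sp3.
C6 carries 4 σ bonds, giving a steric number of 4, so it is sp3.
C7 carries 4 σ bonds, giving a steric number of 4, so it is sp3.
C8 (4 σ bonds) has steric number 4: sp3.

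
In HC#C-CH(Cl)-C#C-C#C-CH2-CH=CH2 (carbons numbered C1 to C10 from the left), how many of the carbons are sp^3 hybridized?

2

C1: sp
C2: sp
C3: sp3 ✓
C4: sp
C5: sp
C6: sp
C7: sp
C8: sp3 ✓
C9: sp2
C10: sp2
C3, C8 → 2 sp3 carbons.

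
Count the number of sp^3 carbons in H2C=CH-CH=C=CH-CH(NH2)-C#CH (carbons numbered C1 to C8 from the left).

1

C1: sp2
C2: sp2
C3: sp2
C4: sp
C5: sp2
C6: sp3 ✓
C7: sp
C8: sp
C6 → 1 sp3 carbon.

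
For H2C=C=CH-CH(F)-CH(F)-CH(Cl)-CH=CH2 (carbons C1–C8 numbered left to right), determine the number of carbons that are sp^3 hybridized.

3

C1: sp2
C2: sp
C3: sp2
C4: sp3 ✓
C5: sp3 ✓
C6: sp3 ✓
C7: sp2
C8: sp2
C4, C5, C6 → 3 sp3 carbons.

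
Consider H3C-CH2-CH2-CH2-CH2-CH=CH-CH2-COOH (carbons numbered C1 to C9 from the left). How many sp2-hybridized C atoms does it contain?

C1: sp3
C2: sp3
C3: sp3
C4: sp3
C5: sp3
C6: sp2 ✓
C7: sp2 ✓
C8: sp3
C9: sp2 ✓
C6, C7, C9 → 3 sp2 carbons.

3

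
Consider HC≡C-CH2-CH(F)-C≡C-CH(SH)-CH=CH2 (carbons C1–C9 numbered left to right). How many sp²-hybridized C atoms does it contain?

C1: sp
C2: sp
C3: sp3
C4: sp3
C5: sp
C6: sp
C7: sp3
C8: sp2 ✓
C9: sp2 ✓
C8, C9 → 2 sp2 carbons.

2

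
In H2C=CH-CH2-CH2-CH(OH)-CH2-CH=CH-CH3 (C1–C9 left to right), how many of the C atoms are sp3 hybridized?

C1: sp2
C2: sp2
C3: sp3 ✓
C4: sp3 ✓
C5: sp3 ✓
C6: sp3 ✓
C7: sp2
C8: sp2
C9: sp3 ✓
C3, C4, C5, C6, C9 → 5 sp3 carbons.

5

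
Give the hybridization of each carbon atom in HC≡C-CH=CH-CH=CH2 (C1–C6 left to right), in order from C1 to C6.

C1 sp, C2 sp, C3 sp2, C4 sp2, C5 sp2, C6 sp2

C1 carries 2 σ bonds, plus two π bonds, giving a steric number of 2, so it is sp.
C2 has 2 σ bonds, plus two π bonds: steric number 2 → sp.
C3 carries 3 σ bonds, plus one π bond, giving a steric number of 3, so it is sp2.
C4 carries 3 σ bonds, plus one π bond, giving a steric number of 3, so it is sp2.
C5 is sp2: 3 σ bonds, plus one π bond, 3 electron-density regions.
C6 (3 σ bonds, plus one π bond) has steric number 3: sp2.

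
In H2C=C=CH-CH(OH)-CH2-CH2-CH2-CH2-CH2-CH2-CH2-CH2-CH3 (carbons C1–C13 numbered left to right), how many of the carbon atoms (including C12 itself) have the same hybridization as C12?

10

C12 is sp3 (only σ bonds).
C1: sp2
C2: sp
C3: sp2
C4: sp3 ✓
C5: sp3 ✓
C6: sp3 ✓
C7: sp3 ✓
C8: sp3 ✓
C9: sp3 ✓
C10: sp3 ✓
C11: sp3 ✓
C12: sp3 ✓
C13: sp3 ✓
10 carbons are sp3.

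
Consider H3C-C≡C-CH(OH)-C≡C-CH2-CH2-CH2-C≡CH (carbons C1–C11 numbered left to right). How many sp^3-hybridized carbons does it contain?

5

C1: sp3 ✓
C2: sp
C3: sp
C4: sp3 ✓
C5: sp
C6: sp
C7: sp3 ✓
C8: sp3 ✓
C9: sp3 ✓
C10: sp
C11: sp
C1, C4, C7, C8, C9 → 5 sp3 carbons.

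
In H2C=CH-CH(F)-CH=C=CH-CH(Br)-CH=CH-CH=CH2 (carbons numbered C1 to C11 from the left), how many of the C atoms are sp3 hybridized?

2

C1: sp2
C2: sp2
C3: sp3 ✓
C4: sp2
C5: sp
C6: sp2
C7: sp3 ✓
C8: sp2
C9: sp2
C10: sp2
C11: sp2
C3, C7 → 2 sp3 carbons.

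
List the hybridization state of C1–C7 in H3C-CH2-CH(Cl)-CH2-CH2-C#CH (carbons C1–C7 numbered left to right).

C1 sp3, C2 sp3, C3 sp3, C4 sp3, C5 sp3, C6 sp, C7 sp

C1 carries 4 σ bonds, giving a steric number of 4, so it is sp3.
C2 — 4 σ bonds. Steric number 4, so sp3.
C3 carries 4 σ bonds, giving a steric number of 4, so it is sp3.
C4 is sp3: 4 σ bonds, 4 electron-density regions.
C5 — 4 σ bonds. Steric number 4, so sp3.
C6 has 2 σ bonds, plus two π bonds: steric number 2 → sp.
C7: 2 σ bonds, plus two π bonds; 2 regions of electron density → sp.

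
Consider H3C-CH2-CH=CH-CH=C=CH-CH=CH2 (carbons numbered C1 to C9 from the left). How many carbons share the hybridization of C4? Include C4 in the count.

6

C4 is sp2 (one π bond).
C1: sp3
C2: sp3
C3: sp2 ✓
C4: sp2 ✓
C5: sp2 ✓
C6: sp
C7: sp2 ✓
C8: sp2 ✓
C9: sp2 ✓
6 carbons are sp2.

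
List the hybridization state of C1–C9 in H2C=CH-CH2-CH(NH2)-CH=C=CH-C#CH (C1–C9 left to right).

C1 sp2, C2 sp2, C3 sp3, C4 sp3, C5 sp2, C6 sp, C7 sp2, C8 sp, C9 sp

C1 — 3 σ bonds, plus one π bond. Steric number 3, so sp2.
C2 — 3 σ bonds, plus one π bond. Steric number 3, so sp2.
C3 carries 4 σ bonds, giving a steric number of 4, so it is sp3.
C4: 4 σ bonds — 4 electron domains, sp3.
C5 has 3 σ bonds, plus one π bond: steric number 3 → sp2.
C6 carries 2 σ bonds, plus two π bonds, giving a steric number of 2, so it is sp.
C7 has 3 σ bonds, plus one π bond: steric number 3 → sp2.
C8: 2 σ bonds, plus two π bonds; 2 regions of electron density → sp.
C9 is sp: 2 σ bonds, plus two π bonds, 2 electron-density regions.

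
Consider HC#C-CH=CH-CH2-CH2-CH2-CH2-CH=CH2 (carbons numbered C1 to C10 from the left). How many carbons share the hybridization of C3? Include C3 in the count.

4

C3 is sp2 (one π bond).
C1: sp
C2: sp
C3: sp2 ✓
C4: sp2 ✓
C5: sp3
C6: sp3
C7: sp3
C8: sp3
C9: sp2 ✓
C10: sp2 ✓
4 carbons are sp2.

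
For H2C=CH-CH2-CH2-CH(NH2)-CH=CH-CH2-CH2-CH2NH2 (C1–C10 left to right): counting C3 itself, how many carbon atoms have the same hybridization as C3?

6

C3 is sp3 (only σ bonds).
C1: sp2
C2: sp2
C3: sp3 ✓
C4: sp3 ✓
C5: sp3 ✓
C6: sp2
C7: sp2
C8: sp3 ✓
C9: sp3 ✓
C10: sp3 ✓
6 carbons are sp3.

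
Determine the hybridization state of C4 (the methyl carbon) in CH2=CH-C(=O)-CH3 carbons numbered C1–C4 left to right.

sp3

C4 (the methyl carbon) carries 4 σ bonds, giving a steric number of 4, so it is sp3.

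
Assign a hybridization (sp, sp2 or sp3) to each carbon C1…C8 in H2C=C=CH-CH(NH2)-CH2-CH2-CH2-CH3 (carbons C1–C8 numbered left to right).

C1 carries 3 σ bonds, plus one π bond, giving a steric number of 3, so it is sp2.
C2 has 2 σ bonds, plus two π bonds: steric number 2 → sp.
C3 carries 3 σ bonds, plus one π bond, giving a steric number of 3, so it is sp2.
C4 (4 σ bonds) has steric number 4: sp3.
C5 (4 σ bonds) has steric number 4: sp3.
C6: 4 σ bonds — 4 electron domains, sp3.
C7 is sp3: 4 σ bonds, 4 electron-density regions.
C8: 4 σ bonds; 4 regions of electron density → sp3.

C1 sp2, C2 sp, C3 sp2, C4 sp3, C5 sp3, C6 sp3, C7 sp3, C8 sp3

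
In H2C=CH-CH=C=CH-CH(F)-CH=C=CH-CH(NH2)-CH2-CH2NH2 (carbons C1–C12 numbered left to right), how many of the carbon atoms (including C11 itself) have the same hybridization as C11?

4

C11 is sp3 (only σ bonds).
C1: sp2
C2: sp2
C3: sp2
C4: sp
C5: sp2
C6: sp3 ✓
C7: sp2
C8: sp
C9: sp2
C10: sp3 ✓
C11: sp3 ✓
C12: sp3 ✓
4 carbons are sp3.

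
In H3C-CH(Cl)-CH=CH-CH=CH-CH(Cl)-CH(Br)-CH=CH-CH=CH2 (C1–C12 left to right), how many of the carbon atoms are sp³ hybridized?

4

C1: sp3 ✓
C2: sp3 ✓
C3: sp2
C4: sp2
C5: sp2
C6: sp2
C7: sp3 ✓
C8: sp3 ✓
C9: sp2
C10: sp2
C11: sp2
C12: sp2
C1, C2, C7, C8 → 4 sp3 carbons.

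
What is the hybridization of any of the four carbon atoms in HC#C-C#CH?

Every carbon is part of a C≡C triple bond: two σ regions → sp.

sp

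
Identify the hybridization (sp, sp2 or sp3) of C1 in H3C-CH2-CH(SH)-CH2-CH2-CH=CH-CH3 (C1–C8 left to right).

C1 carries 4 σ bonds, giving a steric number of 4, so it is sp3.

sp3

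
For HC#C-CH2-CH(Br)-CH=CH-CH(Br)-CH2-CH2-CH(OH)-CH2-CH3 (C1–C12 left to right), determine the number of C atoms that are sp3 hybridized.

C1: sp
C2: sp
C3: sp3 ✓
C4: sp3 ✓
C5: sp2
C6: sp2
C7: sp3 ✓
C8: sp3 ✓
C9: sp3 ✓
C10: sp3 ✓
C11: sp3 ✓
C12: sp3 ✓
C3, C4, C7, C8, C9, C10, C11, C12 → 8 sp3 carbons.

8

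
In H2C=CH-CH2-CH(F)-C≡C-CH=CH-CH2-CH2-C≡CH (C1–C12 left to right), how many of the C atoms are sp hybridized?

C1: sp2
C2: sp2
C3: sp3
C4: sp3
C5: sp ✓
C6: sp ✓
C7: sp2
C8: sp2
C9: sp3
C10: sp3
C11: sp ✓
C12: sp ✓
C5, C6, C11, C12 → 4 sp carbons.

4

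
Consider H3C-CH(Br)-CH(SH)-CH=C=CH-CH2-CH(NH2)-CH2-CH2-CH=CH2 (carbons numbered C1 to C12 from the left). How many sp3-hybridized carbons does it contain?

C1: sp3 ✓
C2: sp3 ✓
C3: sp3 ✓
C4: sp2
C5: sp
C6: sp2
C7: sp3 ✓
C8: sp3 ✓
C9: sp3 ✓
C10: sp3 ✓
C11: sp2
C12: sp2
C1, C2, C3, C7, C8, C9, C10 → 7 sp3 carbons.

7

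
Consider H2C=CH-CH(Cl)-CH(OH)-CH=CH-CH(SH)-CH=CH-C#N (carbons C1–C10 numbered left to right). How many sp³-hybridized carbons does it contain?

3

C1: sp2
C2: sp2
C3: sp3 ✓
C4: sp3 ✓
C5: sp2
C6: sp2
C7: sp3 ✓
C8: sp2
C9: sp2
C10: sp
C3, C4, C7 → 3 sp3 carbons.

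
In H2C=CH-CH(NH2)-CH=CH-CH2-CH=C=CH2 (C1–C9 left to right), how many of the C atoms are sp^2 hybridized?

C1: sp2 ✓
C2: sp2 ✓
C3: sp3
C4: sp2 ✓
C5: sp2 ✓
C6: sp3
C7: sp2 ✓
C8: sp
C9: sp2 ✓
C1, C2, C4, C5, C7, C9 → 6 sp2 carbons.

6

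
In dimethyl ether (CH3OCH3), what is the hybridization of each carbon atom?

sp³

Each carbon atom: 4 σ bonds; 4 regions of electron density → sp3.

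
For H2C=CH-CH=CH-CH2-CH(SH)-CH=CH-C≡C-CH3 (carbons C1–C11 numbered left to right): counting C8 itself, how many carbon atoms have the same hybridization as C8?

6

C8 is sp2 (one π bond).
C1: sp2 ✓
C2: sp2 ✓
C3: sp2 ✓
C4: sp2 ✓
C5: sp3
C6: sp3
C7: sp2 ✓
C8: sp2 ✓
C9: sp
C10: sp
C11: sp3
6 carbons are sp2.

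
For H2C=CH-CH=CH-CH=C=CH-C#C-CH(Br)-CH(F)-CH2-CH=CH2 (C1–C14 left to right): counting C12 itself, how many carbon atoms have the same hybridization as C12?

3

C12 is sp3 (only σ bonds).
C1: sp2
C2: sp2
C3: sp2
C4: sp2
C5: sp2
C6: sp
C7: sp2
C8: sp
C9: sp
C10: sp3 ✓
C11: sp3 ✓
C12: sp3 ✓
C13: sp2
C14: sp2
3 carbons are sp3.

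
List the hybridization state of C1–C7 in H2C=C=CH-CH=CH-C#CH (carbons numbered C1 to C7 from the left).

C1: 3 σ bonds, plus one π bond — 3 electron domains, sp2.
C2 is sp: 2 σ bonds, plus two π bonds, 2 electron-density regions.
C3 is sp2: 3 σ bonds, plus one π bond, 3 electron-density regions.
C4 (3 σ bonds, plus one π bond) has steric number 3: sp2.
C5 is sp2: 3 σ bonds, plus one π bond, 3 electron-density regions.
C6 has 2 σ bonds, plus two π bonds: steric number 2 → sp.
C7: 2 σ bonds, plus two π bonds — 2 electron domains, sp.

C1 sp2, C2 sp, C3 sp2, C4 sp2, C5 sp2, C6 sp, C7 sp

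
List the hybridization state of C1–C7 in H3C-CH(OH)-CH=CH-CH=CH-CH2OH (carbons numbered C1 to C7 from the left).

C1 is sp3: 4 σ bonds, 4 electron-density regions.
C2 (4 σ bonds) has steric number 4: sp3.
C3 carries 3 σ bonds, plus one π bond, giving a steric number of 3, so it is sp2.
C4 is sp2: 3 σ bonds, plus one π bond, 3 electron-density regions.
C5: 3 σ bonds, plus one π bond — 3 electron domains, sp2.
C6 (3 σ bonds, plus one π bond) has steric number 3: sp2.
C7: 4 σ bonds — 4 electron domains, sp3.

C1 sp3, C2 sp3, C3 sp2, C4 sp2, C5 sp2, C6 sp2, C7 sp3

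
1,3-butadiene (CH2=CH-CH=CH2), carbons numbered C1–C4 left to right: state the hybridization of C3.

C3 carries 3 σ bonds, plus one π bond, giving a steric number of 3, so it is sp2.

sp2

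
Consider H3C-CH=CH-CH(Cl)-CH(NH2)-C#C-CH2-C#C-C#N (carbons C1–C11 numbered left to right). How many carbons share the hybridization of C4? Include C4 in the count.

C4 is sp3 (only σ bonds).
C1: sp3 ✓
C2: sp2
C3: sp2
C4: sp3 ✓
C5: sp3 ✓
C6: sp
C7: sp
C8: sp3 ✓
C9: sp
C10: sp
C11: sp
4 carbons are sp3.

4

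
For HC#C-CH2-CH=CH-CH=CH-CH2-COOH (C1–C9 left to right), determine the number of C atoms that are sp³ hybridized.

2

C1: sp
C2: sp
C3: sp3 ✓
C4: sp2
C5: sp2
C6: sp2
C7: sp2
C8: sp3 ✓
C9: sp2
C3, C8 → 2 sp3 carbons.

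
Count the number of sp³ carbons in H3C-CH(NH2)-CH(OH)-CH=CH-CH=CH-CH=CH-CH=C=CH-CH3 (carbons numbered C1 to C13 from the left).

4

C1: sp3 ✓
C2: sp3 ✓
C3: sp3 ✓
C4: sp2
C5: sp2
C6: sp2
C7: sp2
C8: sp2
C9: sp2
C10: sp2
C11: sp
C12: sp2
C13: sp3 ✓
C1, C2, C3, C13 → 4 sp3 carbons.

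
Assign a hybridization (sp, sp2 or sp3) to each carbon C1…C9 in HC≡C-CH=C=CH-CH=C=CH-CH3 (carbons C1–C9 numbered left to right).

C1 sp, C2 sp, C3 sp2, C4 sp, C5 sp2, C6 sp2, C7 sp, C8 sp2, C9 sp3

C1: 2 σ bonds, plus two π bonds; 2 regions of electron density → sp.
C2 has 2 σ bonds, plus two π bonds: steric number 2 → sp.
C3 is sp2: 3 σ bonds, plus one π bond, 3 electron-density regions.
C4 — 2 σ bonds, plus two π bonds. Steric number 2, so sp.
C5: 3 σ bonds, plus one π bond — 3 electron domains, sp2.
C6 (3 σ bonds, plus one π bond) has steric number 3: sp2.
C7 is sp: 2 σ bonds, plus two π bonds, 2 electron-density regions.
C8 carries 3 σ bonds, plus one π bond, giving a steric number of 3, so it is sp2.
C9: 4 σ bonds; 4 regions of electron density → sp3.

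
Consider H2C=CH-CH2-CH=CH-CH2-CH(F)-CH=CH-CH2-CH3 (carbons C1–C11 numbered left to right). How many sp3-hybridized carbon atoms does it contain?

C1: sp2
C2: sp2
C3: sp3 ✓
C4: sp2
C5: sp2
C6: sp3 ✓
C7: sp3 ✓
C8: sp2
C9: sp2
C10: sp3 ✓
C11: sp3 ✓
C3, C6, C7, C10, C11 → 5 sp3 carbons.

5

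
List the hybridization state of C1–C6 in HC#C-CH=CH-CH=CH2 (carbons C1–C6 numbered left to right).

C1: 2 σ bonds, plus two π bonds; 2 regions of electron density → sp.
C2 (2 σ bonds, plus two π bonds) has steric number 2: sp.
C3 is sp2: 3 σ bonds, plus one π bond, 3 electron-density regions.
C4 carries 3 σ bonds, plus one π bond, giving a steric number of 3, so it is sp2.
C5 — 3 σ bonds, plus one π bond. Steric number 3, so sp2.
C6: 3 σ bonds, plus one π bond; 3 regions of electron density → sp2.

C1 sp, C2 sp, C3 sp2, C4 sp2, C5 sp2, C6 sp2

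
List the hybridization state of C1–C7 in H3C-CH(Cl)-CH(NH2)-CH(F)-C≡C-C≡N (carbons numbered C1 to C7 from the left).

C1 — 4 σ bonds. Steric number 4, so sp3.
C2 carries 4 σ bonds, giving a steric number of 4, so it is sp3.
C3 carries 4 σ bonds, giving a steric number of 4, so it is sp3.
C4 carries 4 σ bonds, giving a steric number of 4, so it is sp3.
C5: 2 σ bonds, plus two π bonds; 2 regions of electron density → sp.
C6 — 2 σ bonds, plus two π bonds. Steric number 2, so sp.
C7 (2 σ bonds, plus two π bonds) has steric number 2: sp.

C1 sp3, C2 sp3, C3 sp3, C4 sp3, C5 sp, C6 sp, C7 sp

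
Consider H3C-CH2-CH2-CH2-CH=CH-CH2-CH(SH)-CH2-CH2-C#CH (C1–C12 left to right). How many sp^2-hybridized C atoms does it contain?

C1: sp3
C2: sp3
C3: sp3
C4: sp3
C5: sp2 ✓
C6: sp2 ✓
C7: sp3
C8: sp3
C9: sp3
C10: sp3
C11: sp
C12: sp
C5, C6 → 2 sp2 carbons.

2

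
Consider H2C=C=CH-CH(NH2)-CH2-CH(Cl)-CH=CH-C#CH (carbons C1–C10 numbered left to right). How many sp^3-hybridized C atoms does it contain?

3

C1: sp2
C2: sp
C3: sp2
C4: sp3 ✓
C5: sp3 ✓
C6: sp3 ✓
C7: sp2
C8: sp2
C9: sp
C10: sp
C4, C5, C6 → 3 sp3 carbons.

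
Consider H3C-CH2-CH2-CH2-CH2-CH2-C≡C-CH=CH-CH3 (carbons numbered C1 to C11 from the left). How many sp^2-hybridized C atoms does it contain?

2

C1: sp3
C2: sp3
C3: sp3
C4: sp3
C5: sp3
C6: sp3
C7: sp
C8: sp
C9: sp2 ✓
C10: sp2 ✓
C11: sp3
C9, C10 → 2 sp2 carbons.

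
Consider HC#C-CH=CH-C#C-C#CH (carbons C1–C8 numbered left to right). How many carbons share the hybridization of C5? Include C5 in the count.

6

C5 is sp (two π bonds).
C1: sp ✓
C2: sp ✓
C3: sp2
C4: sp2
C5: sp ✓
C6: sp ✓
C7: sp ✓
C8: sp ✓
6 carbons are sp.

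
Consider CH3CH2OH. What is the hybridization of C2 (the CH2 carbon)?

sp³

C2 (the CH2 carbon) carries 4 σ bonds, giving a steric number of 4, so it is sp3.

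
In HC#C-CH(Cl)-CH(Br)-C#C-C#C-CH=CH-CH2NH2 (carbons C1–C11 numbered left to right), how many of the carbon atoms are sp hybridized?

6

C1: sp ✓
C2: sp ✓
C3: sp3
C4: sp3
C5: sp ✓
C6: sp ✓
C7: sp ✓
C8: sp ✓
C9: sp2
C10: sp2
C11: sp3
C1, C2, C5, C6, C7, C8 → 6 sp carbons.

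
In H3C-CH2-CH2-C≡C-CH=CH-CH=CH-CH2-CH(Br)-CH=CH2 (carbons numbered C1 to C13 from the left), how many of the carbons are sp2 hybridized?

6

C1: sp3
C2: sp3
C3: sp3
C4: sp
C5: sp
C6: sp2 ✓
C7: sp2 ✓
C8: sp2 ✓
C9: sp2 ✓
C10: sp3
C11: sp3
C12: sp2 ✓
C13: sp2 ✓
C6, C7, C8, C9, C12, C13 → 6 sp2 carbons.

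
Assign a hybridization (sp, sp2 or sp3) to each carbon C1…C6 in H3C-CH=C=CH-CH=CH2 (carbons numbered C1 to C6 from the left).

C1 sp3, C2 sp2, C3 sp, C4 sp2, C5 sp2, C6 sp2

C1 carries 4 σ bonds, giving a steric number of 4, so it is sp3.
C2 carries 3 σ bonds, plus one π bond, giving a steric number of 3, so it is sp2.
C3 is sp: 2 σ bonds, plus two π bonds, 2 electron-density regions.
C4 (3 σ bonds, plus one π bond) has steric number 3: sp2.
C5 (3 σ bonds, plus one π bond) has steric number 3: sp2.
C6 has 3 σ bonds, plus one π bond: steric number 3 → sp2.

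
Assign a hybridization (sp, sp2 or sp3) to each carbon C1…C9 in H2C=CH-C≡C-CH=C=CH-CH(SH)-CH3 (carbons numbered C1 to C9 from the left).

C1: 3 σ bonds, plus one π bond; 3 regions of electron density → sp2.
C2 — 3 σ bonds, plus one π bond. Steric number 3, so sp2.
C3 — 2 σ bonds, plus two π bonds. Steric number 2, so sp.
C4 — 2 σ bonds, plus two π bonds. Steric number 2, so sp.
C5 (3 σ bonds, plus one π bond) has steric number 3: sp2.
C6 has 2 σ bonds, plus two π bonds: steric number 2 → sp.
C7 — 3 σ bonds, plus one π bond. Steric number 3, so sp2.
C8: 4 σ bonds — 4 electron domains, sp3.
C9: 4 σ bonds; 4 regions of electron density → sp3.

C1 sp2, C2 sp2, C3 sp, C4 sp, C5 sp2, C6 sp, C7 sp2, C8 sp3, C9 sp3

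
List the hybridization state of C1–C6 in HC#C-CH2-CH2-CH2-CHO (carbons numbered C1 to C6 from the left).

C1 sp, C2 sp, C3 sp3, C4 sp3, C5 sp3, C6 sp2

C1 — 2 σ bonds, plus two π bonds. Steric number 2, so sp.
C2: 2 σ bonds, plus two π bonds — 2 electron domains, sp.
C3 carries 4 σ bonds, giving a steric number of 4, so it is sp3.
C4 — 4 σ bonds. Steric number 4, so sp3.
C5 (4 σ bonds) has steric number 4: sp3.
C6 carries 3 σ bonds, plus one π bond, giving a steric number of 3, so it is sp2.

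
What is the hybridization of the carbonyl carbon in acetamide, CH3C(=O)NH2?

The carbonyl carbon: 3 σ bonds, plus one π bond — 3 electron domains, sp2.

sp^2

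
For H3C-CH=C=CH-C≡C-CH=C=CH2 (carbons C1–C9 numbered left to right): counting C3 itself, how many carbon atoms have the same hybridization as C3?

C3 is sp (two π bonds).
C1: sp3
C2: sp2
C3: sp ✓
C4: sp2
C5: sp ✓
C6: sp ✓
C7: sp2
C8: sp ✓
C9: sp2
4 carbons are sp.

4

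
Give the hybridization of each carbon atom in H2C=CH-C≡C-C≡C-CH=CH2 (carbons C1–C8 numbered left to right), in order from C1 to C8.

C1 sp2, C2 sp2, C3 sp, C4 sp, C5 sp, C6 sp, C7 sp2, C8 sp2

C1: 3 σ bonds, plus one π bond — 3 electron domains, sp2.
C2: 3 σ bonds, plus one π bond; 3 regions of electron density → sp2.
C3: 2 σ bonds, plus two π bonds; 2 regions of electron density → sp.
C4 is sp: 2 σ bonds, plus two π bonds, 2 electron-density regions.
C5 carries 2 σ bonds, plus two π bonds, giving a steric number of 2, so it is sp.
C6: 2 σ bonds, plus two π bonds; 2 regions of electron density → sp.
C7 (3 σ bonds, plus one π bond) has steric number 3: sp2.
C8: 3 σ bonds, plus one π bond; 3 regions of electron density → sp2.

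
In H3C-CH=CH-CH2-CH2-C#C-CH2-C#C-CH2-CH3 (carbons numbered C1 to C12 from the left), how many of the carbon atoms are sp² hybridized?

2

C1: sp3
C2: sp2 ✓
C3: sp2 ✓
C4: sp3
C5: sp3
C6: sp
C7: sp
C8: sp3
C9: sp
C10: sp
C11: sp3
C12: sp3
C2, C3 → 2 sp2 carbons.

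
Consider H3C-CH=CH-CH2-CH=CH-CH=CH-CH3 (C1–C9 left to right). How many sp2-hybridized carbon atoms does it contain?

6

C1: sp3
C2: sp2 ✓
C3: sp2 ✓
C4: sp3
C5: sp2 ✓
C6: sp2 ✓
C7: sp2 ✓
C8: sp2 ✓
C9: sp3
C2, C3, C5, C6, C7, C8 → 6 sp2 carbons.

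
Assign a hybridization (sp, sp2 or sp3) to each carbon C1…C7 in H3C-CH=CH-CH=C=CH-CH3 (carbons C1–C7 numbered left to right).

C1 — 4 σ bonds. Steric number 4, so sp3.
C2: 3 σ bonds, plus one π bond — 3 electron domains, sp2.
C3 is sp2: 3 σ bonds, plus one π bond, 3 electron-density regions.
C4 carries 3 σ bonds, plus one π bond, giving a steric number of 3, so it is sp2.
C5 (2 σ bonds, plus two π bonds) has steric number 2: sp.
C6: 3 σ bonds, plus one π bond; 3 regions of electron density → sp2.
C7 carries 4 σ bonds, giving a steric number of 4, so it is sp3.

C1 sp3, C2 sp2, C3 sp2, C4 sp2, C5 sp, C6 sp2, C7 sp3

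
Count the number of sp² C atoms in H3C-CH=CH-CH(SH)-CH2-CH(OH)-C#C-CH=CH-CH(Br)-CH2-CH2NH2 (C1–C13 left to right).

C1: sp3
C2: sp2 ✓
C3: sp2 ✓
C4: sp3
C5: sp3
C6: sp3
C7: sp
C8: sp
C9: sp2 ✓
C10: sp2 ✓
C11: sp3
C12: sp3
C13: sp3
C2, C3, C9, C10 → 4 sp2 carbons.

4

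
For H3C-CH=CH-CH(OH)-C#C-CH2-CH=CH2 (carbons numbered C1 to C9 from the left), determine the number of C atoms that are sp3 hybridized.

3

C1: sp3 ✓
C2: sp2
C3: sp2
C4: sp3 ✓
C5: sp
C6: sp
C7: sp3 ✓
C8: sp2
C9: sp2
C1, C4, C7 → 3 sp3 carbons.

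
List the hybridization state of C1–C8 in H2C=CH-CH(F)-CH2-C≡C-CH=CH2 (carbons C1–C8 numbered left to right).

C1 is sp2: 3 σ bonds, plus one π bond, 3 electron-density regions.
C2: 3 σ bonds, plus one π bond — 3 electron domains, sp2.
C3 (4 σ bonds) has steric number 4: sp3.
C4: 4 σ bonds — 4 electron domains, sp3.
C5 is sp: 2 σ bonds, plus two π bonds, 2 electron-density regions.
C6 has 2 σ bonds, plus two π bonds: steric number 2 → sp.
C7: 3 σ bonds, plus one π bond; 3 regions of electron density → sp2.
C8 has 3 σ bonds, plus one π bond: steric number 3 → sp2.

C1 sp2, C2 sp2, C3 sp3, C4 sp3, C5 sp, C6 sp, C7 sp2, C8 sp2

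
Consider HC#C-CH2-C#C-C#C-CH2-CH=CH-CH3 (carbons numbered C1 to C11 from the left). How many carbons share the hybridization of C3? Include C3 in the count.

3

C3 is sp3 (only σ bonds).
C1: sp
C2: sp
C3: sp3 ✓
C4: sp
C5: sp
C6: sp
C7: sp
C8: sp3 ✓
C9: sp2
C10: sp2
C11: sp3 ✓
3 carbons are sp3.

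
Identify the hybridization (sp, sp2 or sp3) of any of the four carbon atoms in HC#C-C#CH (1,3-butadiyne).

Every carbon is part of a C≡C triple bond: two σ regions → sp.

sp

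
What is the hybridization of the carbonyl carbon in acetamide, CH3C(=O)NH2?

sp2

The carbonyl carbon — 3 σ bonds, plus one π bond. Steric number 3, so sp2.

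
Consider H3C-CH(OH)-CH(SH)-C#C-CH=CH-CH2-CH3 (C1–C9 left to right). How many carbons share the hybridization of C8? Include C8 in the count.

C8 is sp3 (only σ bonds).
C1: sp3 ✓
C2: sp3 ✓
C3: sp3 ✓
C4: sp
C5: sp
C6: sp2
C7: sp2
C8: sp3 ✓
C9: sp3 ✓
5 carbons are sp3.

5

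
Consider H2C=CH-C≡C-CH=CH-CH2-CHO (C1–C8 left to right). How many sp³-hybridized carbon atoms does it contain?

1

C1: sp2
C2: sp2
C3: sp
C4: sp
C5: sp2
C6: sp2
C7: sp3 ✓
C8: sp2
C7 → 1 sp3 carbon.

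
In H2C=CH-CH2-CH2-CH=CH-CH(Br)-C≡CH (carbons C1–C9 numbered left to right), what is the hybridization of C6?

sp2

C6: 3 σ bonds, plus one π bond — 3 electron domains, sp2.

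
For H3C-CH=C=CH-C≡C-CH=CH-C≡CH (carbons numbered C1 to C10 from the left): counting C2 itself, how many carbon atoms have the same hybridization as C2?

C2 is sp2 (one π bond).
C1: sp3
C2: sp2 ✓
C3: sp
C4: sp2 ✓
C5: sp
C6: sp
C7: sp2 ✓
C8: sp2 ✓
C9: sp
C10: sp
4 carbons are sp2.

4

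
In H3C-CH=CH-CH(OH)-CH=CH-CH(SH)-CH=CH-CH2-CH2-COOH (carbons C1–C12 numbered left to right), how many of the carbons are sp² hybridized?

C1: sp3
C2: sp2 ✓
C3: sp2 ✓
C4: sp3
C5: sp2 ✓
C6: sp2 ✓
C7: sp3
C8: sp2 ✓
C9: sp2 ✓
C10: sp3
C11: sp3
C12: sp2 ✓
C2, C3, C5, C6, C8, C9, C12 → 7 sp2 carbons.

7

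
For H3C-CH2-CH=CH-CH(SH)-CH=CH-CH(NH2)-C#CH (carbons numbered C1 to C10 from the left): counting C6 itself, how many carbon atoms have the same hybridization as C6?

C6 is sp2 (one π bond).
C1: sp3
C2: sp3
C3: sp2 ✓
C4: sp2 ✓
C5: sp3
C6: sp2 ✓
C7: sp2 ✓
C8: sp3
C9: sp
C10: sp
4 carbons are sp2.

4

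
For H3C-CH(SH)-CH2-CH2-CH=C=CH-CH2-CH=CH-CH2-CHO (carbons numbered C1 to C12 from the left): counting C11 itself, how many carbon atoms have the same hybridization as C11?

C11 is sp3 (only σ bonds).
C1: sp3 ✓
C2: sp3 ✓
C3: sp3 ✓
C4: sp3 ✓
C5: sp2
C6: sp
C7: sp2
C8: sp3 ✓
C9: sp2
C10: sp2
C11: sp3 ✓
C12: sp2
6 carbons are sp3.

6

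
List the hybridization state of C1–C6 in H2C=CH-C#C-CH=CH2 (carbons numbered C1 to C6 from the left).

C1 is sp2: 3 σ bonds, plus one π bond, 3 electron-density regions.
C2 carries 3 σ bonds, plus one π bond, giving a steric number of 3, so it is sp2.
C3 (2 σ bonds, plus two π bonds) has steric number 2: sp.
C4: 2 σ bonds, plus two π bonds; 2 regions of electron density → sp.
C5 has 3 σ bonds, plus one π bond: steric number 3 → sp2.
C6: 3 σ bonds, plus one π bond; 3 regions of electron density → sp2.

C1 sp2, C2 sp2, C3 sp, C4 sp, C5 sp2, C6 sp2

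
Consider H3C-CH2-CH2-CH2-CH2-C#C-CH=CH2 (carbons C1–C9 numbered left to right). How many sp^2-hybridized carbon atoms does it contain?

2

C1: sp3
C2: sp3
C3: sp3
C4: sp3
C5: sp3
C6: sp
C7: sp
C8: sp2 ✓
C9: sp2 ✓
C8, C9 → 2 sp2 carbons.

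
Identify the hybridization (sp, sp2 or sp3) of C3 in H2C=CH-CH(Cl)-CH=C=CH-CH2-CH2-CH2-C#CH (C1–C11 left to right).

C3 (4 σ bonds) has steric number 4: sp3.

sp³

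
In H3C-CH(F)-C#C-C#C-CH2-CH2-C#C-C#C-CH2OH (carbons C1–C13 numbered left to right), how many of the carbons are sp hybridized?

8

C1: sp3
C2: sp3
C3: sp ✓
C4: sp ✓
C5: sp ✓
C6: sp ✓
C7: sp3
C8: sp3
C9: sp ✓
C10: sp ✓
C11: sp ✓
C12: sp ✓
C13: sp3
C3, C4, C5, C6, C9, C10, C11, C12 → 8 sp carbons.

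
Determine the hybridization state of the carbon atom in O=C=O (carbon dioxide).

Two σ bonds, two π bonds → steric number 2 → sp.

sp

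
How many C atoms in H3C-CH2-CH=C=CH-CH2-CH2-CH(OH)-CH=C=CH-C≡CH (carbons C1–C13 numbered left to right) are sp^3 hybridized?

C1: sp3 ✓
C2: sp3 ✓
C3: sp2
C4: sp
C5: sp2
C6: sp3 ✓
C7: sp3 ✓
C8: sp3 ✓
C9: sp2
C10: sp
C11: sp2
C12: sp
C13: sp
C1, C2, C6, C7, C8 → 5 sp3 carbons.

5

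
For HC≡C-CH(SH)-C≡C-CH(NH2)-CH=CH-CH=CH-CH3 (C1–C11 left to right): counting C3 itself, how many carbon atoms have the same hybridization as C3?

C3 is sp3 (only σ bonds).
C1: sp
C2: sp
C3: sp3 ✓
C4: sp
C5: sp
C6: sp3 ✓
C7: sp2
C8: sp2
C9: sp2
C10: sp2
C11: sp3 ✓
3 carbons are sp3.

3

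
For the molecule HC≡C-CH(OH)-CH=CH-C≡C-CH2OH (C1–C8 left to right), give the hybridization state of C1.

C1 (2 σ bonds, plus two π bonds) has steric number 2: sp.

sp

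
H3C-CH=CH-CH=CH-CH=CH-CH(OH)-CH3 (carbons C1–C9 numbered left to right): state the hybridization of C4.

C4: 3 σ bonds, plus one π bond; 3 regions of electron density → sp2.

sp2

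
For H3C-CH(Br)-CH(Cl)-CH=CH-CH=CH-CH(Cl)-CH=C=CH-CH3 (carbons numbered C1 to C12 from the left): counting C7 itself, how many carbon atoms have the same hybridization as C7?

6

C7 is sp2 (one π bond).
C1: sp3
C2: sp3
C3: sp3
C4: sp2 ✓
C5: sp2 ✓
C6: sp2 ✓
C7: sp2 ✓
C8: sp3
C9: sp2 ✓
C10: sp
C11: sp2 ✓
C12: sp3
6 carbons are sp2.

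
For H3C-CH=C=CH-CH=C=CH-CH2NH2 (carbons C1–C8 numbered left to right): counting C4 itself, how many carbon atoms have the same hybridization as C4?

C4 is sp2 (one π bond).
C1: sp3
C2: sp2 ✓
C3: sp
C4: sp2 ✓
C5: sp2 ✓
C6: sp
C7: sp2 ✓
C8: sp3
4 carbons are sp2.

4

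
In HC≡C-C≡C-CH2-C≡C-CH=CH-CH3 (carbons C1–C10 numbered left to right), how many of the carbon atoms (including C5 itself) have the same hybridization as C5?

C5 is sp3 (only σ bonds).
C1: sp
C2: sp
C3: sp
C4: sp
C5: sp3 ✓
C6: sp
C7: sp
C8: sp2
C9: sp2
C10: sp3 ✓
2 carbons are sp3.

2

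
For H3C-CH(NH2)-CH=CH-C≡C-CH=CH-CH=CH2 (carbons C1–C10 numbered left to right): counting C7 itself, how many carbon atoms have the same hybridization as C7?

6

C7 is sp2 (one π bond).
C1: sp3
C2: sp3
C3: sp2 ✓
C4: sp2 ✓
C5: sp
C6: sp
C7: sp2 ✓
C8: sp2 ✓
C9: sp2 ✓
C10: sp2 ✓
6 carbons are sp2.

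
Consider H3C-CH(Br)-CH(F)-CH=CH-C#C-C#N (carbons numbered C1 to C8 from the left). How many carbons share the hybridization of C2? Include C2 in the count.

C2 is sp3 (only σ bonds).
C1: sp3 ✓
C2: sp3 ✓
C3: sp3 ✓
C4: sp2
C5: sp2
C6: sp
C7: sp
C8: sp
3 carbons are sp3.

3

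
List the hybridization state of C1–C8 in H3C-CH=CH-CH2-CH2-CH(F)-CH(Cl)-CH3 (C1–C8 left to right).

C1 sp3, C2 sp2, C3 sp2, C4 sp3, C5 sp3, C6 sp3, C7 sp3, C8 sp3

C1 is sp3: 4 σ bonds, 4 electron-density regions.
C2 (3 σ bonds, plus one π bond) has steric number 3: sp2.
C3 has 3 σ bonds, plus one π bond: steric number 3 → sp2.
C4 (4 σ bonds) has steric number 4: sp3.
C5 has 4 σ bonds: steric number 4 → sp3.
C6 (4 σ bonds) has steric number 4: sp3.
C7: 4 σ bonds — 4 electron domains, sp3.
C8 has 4 σ bonds: steric number 4 → sp3.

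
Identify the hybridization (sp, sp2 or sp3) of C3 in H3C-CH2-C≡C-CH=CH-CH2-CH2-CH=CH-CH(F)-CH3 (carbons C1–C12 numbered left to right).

sp

C3 carries 2 σ bonds, plus two π bonds, giving a steric number of 2, so it is sp.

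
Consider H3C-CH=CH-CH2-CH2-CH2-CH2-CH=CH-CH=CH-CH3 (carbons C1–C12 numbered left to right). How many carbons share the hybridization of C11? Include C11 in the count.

C11 is sp2 (one π bond).
C1: sp3
C2: sp2 ✓
C3: sp2 ✓
C4: sp3
C5: sp3
C6: sp3
C7: sp3
C8: sp2 ✓
C9: sp2 ✓
C10: sp2 ✓
C11: sp2 ✓
C12: sp3
6 carbons are sp2.

6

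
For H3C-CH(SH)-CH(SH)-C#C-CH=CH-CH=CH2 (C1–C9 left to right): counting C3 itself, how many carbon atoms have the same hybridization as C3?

C3 is sp3 (only σ bonds).
C1: sp3 ✓
C2: sp3 ✓
C3: sp3 ✓
C4: sp
C5: sp
C6: sp2
C7: sp2
C8: sp2
C9: sp2
3 carbons are sp3.

3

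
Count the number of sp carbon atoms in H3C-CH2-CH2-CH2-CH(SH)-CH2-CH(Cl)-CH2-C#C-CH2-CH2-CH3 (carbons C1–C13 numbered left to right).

2

C1: sp3
C2: sp3
C3: sp3
C4: sp3
C5: sp3
C6: sp3
C7: sp3
C8: sp3
C9: sp ✓
C10: sp ✓
C11: sp3
C12: sp3
C13: sp3
C9, C10 → 2 sp carbons.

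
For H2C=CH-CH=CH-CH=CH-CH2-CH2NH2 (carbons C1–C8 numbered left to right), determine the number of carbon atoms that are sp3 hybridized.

2

C1: sp2
C2: sp2
C3: sp2
C4: sp2
C5: sp2
C6: sp2
C7: sp3 ✓
C8: sp3 ✓
C7, C8 → 2 sp3 carbons.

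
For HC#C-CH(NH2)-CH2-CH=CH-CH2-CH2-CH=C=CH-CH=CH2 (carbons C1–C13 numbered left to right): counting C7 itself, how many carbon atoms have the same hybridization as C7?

4

C7 is sp3 (only σ bonds).
C1: sp
C2: sp
C3: sp3 ✓
C4: sp3 ✓
C5: sp2
C6: sp2
C7: sp3 ✓
C8: sp3 ✓
C9: sp2
C10: sp
C11: sp2
C12: sp2
C13: sp2
4 carbons are sp3.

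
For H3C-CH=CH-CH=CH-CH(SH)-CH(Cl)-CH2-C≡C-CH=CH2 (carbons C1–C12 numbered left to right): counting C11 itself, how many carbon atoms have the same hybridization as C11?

6

C11 is sp2 (one π bond).
C1: sp3
C2: sp2 ✓
C3: sp2 ✓
C4: sp2 ✓
C5: sp2 ✓
C6: sp3
C7: sp3
C8: sp3
C9: sp
C10: sp
C11: sp2 ✓
C12: sp2 ✓
6 carbons are sp2.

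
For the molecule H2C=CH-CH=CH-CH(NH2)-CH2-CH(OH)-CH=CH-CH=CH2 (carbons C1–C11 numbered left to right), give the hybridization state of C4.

C4 (3 σ bonds, plus one π bond) has steric number 3: sp2.

sp^2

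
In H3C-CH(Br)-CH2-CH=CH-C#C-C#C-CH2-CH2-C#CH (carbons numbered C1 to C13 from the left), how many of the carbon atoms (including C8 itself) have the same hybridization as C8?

6

C8 is sp (two π bonds).
C1: sp3
C2: sp3
C3: sp3
C4: sp2
C5: sp2
C6: sp ✓
C7: sp ✓
C8: sp ✓
C9: sp ✓
C10: sp3
C11: sp3
C12: sp ✓
C13: sp ✓
6 carbons are sp.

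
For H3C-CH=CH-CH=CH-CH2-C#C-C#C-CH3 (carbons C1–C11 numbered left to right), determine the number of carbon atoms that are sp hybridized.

C1: sp3
C2: sp2
C3: sp2
C4: sp2
C5: sp2
C6: sp3
C7: sp ✓
C8: sp ✓
C9: sp ✓
C10: sp ✓
C11: sp3
C7, C8, C9, C10 → 4 sp carbons.

4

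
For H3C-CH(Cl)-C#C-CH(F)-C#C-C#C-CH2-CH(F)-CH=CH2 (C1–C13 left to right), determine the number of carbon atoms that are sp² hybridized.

C1: sp3
C2: sp3
C3: sp
C4: sp
C5: sp3
C6: sp
C7: sp
C8: sp
C9: sp
C10: sp3
C11: sp3
C12: sp2 ✓
C13: sp2 ✓
C12, C13 → 2 sp2 carbons.

2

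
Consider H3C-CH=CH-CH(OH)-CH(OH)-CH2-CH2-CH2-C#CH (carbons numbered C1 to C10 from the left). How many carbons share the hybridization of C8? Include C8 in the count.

6

C8 is sp3 (only σ bonds).
C1: sp3 ✓
C2: sp2
C3: sp2
C4: sp3 ✓
C5: sp3 ✓
C6: sp3 ✓
C7: sp3 ✓
C8: sp3 ✓
C9: sp
C10: sp
6 carbons are sp3.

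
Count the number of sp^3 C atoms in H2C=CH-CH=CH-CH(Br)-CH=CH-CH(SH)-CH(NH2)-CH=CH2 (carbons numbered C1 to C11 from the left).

3

C1: sp2
C2: sp2
C3: sp2
C4: sp2
C5: sp3 ✓
C6: sp2
C7: sp2
C8: sp3 ✓
C9: sp3 ✓
C10: sp2
C11: sp2
C5, C8, C9 → 3 sp3 carbons.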